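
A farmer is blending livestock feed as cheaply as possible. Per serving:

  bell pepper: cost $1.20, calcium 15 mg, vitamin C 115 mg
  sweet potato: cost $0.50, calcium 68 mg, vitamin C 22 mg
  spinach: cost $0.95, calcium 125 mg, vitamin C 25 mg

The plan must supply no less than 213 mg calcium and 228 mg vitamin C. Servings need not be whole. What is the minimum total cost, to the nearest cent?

$3.14

The cheapest plan sits at a corner of the feasible region — with two constraints it uses at most two foods.
bell pepper only: max(213/15, 228/115) = 14.2 servings → $17.04.
sweet potato only: max(213/68, 228/22) = 10.36 servings → $5.18.
spinach only: max(213/125, 228/25) = 9.12 servings → $8.66.
bell pepper + sweet potato with both tight: 1.444 servings and 2.814 servings → $3.14.
bell pepper + spinach with both tight: 1.655 servings and 1.505 servings → $3.42.
sweet potato + spinach: intersection lies outside the first quadrant.
So the least-cost plan costs $3.14.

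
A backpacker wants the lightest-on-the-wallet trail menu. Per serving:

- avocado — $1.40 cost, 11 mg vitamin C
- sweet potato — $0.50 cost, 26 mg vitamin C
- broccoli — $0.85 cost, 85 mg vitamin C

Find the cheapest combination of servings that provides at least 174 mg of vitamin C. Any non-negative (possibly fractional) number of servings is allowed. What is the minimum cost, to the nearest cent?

$1.74

Cost per mg of vitamin C: broccoli $0.0100, sweet potato $0.0192, avocado $0.1273.
With no serving limits, use only broccoli: 174 mg / 85 mg = 2.047 servings × $0.85 = $1.74.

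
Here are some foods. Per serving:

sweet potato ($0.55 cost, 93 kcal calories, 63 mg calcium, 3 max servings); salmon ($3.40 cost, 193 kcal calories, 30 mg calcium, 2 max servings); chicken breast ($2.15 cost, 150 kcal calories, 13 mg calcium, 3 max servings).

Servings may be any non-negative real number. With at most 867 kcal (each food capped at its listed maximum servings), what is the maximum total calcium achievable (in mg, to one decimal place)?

266.5 mg

Calcium per kcal: sweet potato 0.6774, salmon 0.1554, chicken breast 0.08667.
Take 3 servings of sweet potato: uses 279 kcal, +189.0 mg calcium (running total 189.0 mg).
Take 2 servings of salmon: uses 386 kcal, +60.0 mg calcium (running total 249.0 mg).
Take 1.347 servings of chicken breast: uses 202 kcal, +17.5 mg calcium (running total 266.5 mg).
Greedy by best ratio exhausts the calories allowance optimally: 266.5 mg.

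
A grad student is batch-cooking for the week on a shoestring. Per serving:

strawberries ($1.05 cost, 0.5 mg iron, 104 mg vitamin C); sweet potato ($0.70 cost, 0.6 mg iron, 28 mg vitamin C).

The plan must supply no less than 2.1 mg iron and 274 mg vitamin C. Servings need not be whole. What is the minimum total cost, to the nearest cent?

$3.47

With two linear requirements the optimum uses one or two foods; enumerate the corners.
strawberries only: max(2.1/0.5, 274/104) = 4.2 servings → $4.41.
sweet potato only: max(2.1/0.6, 274/28) = 9.786 servings → $6.85.
strawberries + sweet potato with both tight: 2.182 servings and 1.682 servings → $3.47.
The minimum over all feasible corners is $3.47.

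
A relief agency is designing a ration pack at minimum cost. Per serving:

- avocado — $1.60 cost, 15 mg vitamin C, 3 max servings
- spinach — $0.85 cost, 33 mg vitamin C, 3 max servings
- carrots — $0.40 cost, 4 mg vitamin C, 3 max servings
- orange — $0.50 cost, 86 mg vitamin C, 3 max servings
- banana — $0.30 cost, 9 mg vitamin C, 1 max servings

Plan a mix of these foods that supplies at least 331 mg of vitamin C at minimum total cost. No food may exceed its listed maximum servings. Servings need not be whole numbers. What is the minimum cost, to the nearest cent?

$3.38

Cost per mg of vitamin C: orange $0.0058, spinach $0.0258, banana $0.0333, carrots $0.1000, avocado $0.1067.
Take 3 servings of orange: +258.0 mg vitamin C for $1.50 (total $1.50, still need 73.0 mg).
Take 2.212 servings of spinach: +73.0 mg vitamin C for $1.88 (total $3.38, still need 0.0 mg).
Greedy by cheapest-per-mg is optimal for a single linear constraint, so the minimum cost is $3.38.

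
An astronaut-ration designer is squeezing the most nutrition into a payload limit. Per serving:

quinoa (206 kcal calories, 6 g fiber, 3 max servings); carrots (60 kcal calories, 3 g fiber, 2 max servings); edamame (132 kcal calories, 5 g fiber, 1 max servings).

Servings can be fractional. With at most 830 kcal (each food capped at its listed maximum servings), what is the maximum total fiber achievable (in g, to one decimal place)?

27.8 g

Fiber per kcal: carrots 0.05, edamame 0.03788, quinoa 0.02913.
Take 2 servings of carrots: uses 120 kcal, +6.0 g fiber (running total 6.0 g).
Take 1 serving of edamame: uses 132 kcal, +5.0 g fiber (running total 11.0 g).
Take 2.806 servings of quinoa: uses 578 kcal, +16.8 g fiber (running total 27.8 g).
Greedy by best ratio exhausts the calories allowance optimally: 27.8 g.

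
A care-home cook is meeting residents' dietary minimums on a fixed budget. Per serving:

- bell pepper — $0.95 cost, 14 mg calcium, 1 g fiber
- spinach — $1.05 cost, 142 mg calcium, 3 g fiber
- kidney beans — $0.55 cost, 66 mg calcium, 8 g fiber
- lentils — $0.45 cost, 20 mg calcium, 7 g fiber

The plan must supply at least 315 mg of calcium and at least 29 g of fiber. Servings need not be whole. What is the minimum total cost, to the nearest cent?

$2.54

With two linear requirements the optimum uses one or two foods; enumerate the corners.
bell pepper only: max(315/14, 29/1) = 29 servings → $27.55.
spinach only: max(315/142, 29/3) = 9.667 servings → $10.15.
kidney beans only: max(315/66, 29/8) = 4.773 servings → $2.62.
lentils only: max(315/20, 29/7) = 15.75 servings → $7.09.
bell pepper + spinach with both targets exact would need a negative amount; discard.
bell pepper + kidney beans with both tight: 13.17 servings and 1.978 servings → $13.60.
bell pepper + lentils with both tight: 20.83 servings and 1.167 servings → $20.32.
spinach + kidney beans with both tight: 0.6461 servings and 3.383 servings → $2.54.
spinach + lentils with both tight: 1.74 servings and 3.397 servings → $3.36.
kidney beans + lentils with both targets exact would need a negative amount; discard.
So the least-cost plan costs $2.54.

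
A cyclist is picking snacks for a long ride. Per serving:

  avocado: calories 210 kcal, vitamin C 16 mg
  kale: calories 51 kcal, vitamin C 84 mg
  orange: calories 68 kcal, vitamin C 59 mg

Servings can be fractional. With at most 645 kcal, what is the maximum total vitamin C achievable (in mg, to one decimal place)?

1062.4 mg

Vitamin C per kcal: kale 1.647, orange 0.8676, avocado 0.07619.
With no serving limits, spend the whole calories allowance on kale: 645 kcal / 51 kcal × 84 mg = 1062.4 mg.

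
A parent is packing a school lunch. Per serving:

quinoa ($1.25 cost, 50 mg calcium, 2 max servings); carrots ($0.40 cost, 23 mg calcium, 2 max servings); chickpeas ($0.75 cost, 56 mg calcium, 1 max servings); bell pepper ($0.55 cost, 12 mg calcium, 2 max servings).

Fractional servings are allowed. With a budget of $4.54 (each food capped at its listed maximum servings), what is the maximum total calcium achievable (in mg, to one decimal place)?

212.7 mg

Calcium per dollar: chickpeas 74.67, carrots 57.5, quinoa 40, bell pepper 21.82.
Take 1 serving of chickpeas: spends $0.75, +56.0 mg calcium (running total 56.0 mg).
Take 2 servings of carrots: spends $0.80, +46.0 mg calcium (running total 102.0 mg).
Take 2 servings of quinoa: spends $2.50, +100.0 mg calcium (running total 202.0 mg).
Take 0.8909 servings of bell pepper: spends $0.49, +10.7 mg calcium (running total 212.7 mg).
Greedy by best ratio exhausts the cost allowance optimally: 212.7 mg.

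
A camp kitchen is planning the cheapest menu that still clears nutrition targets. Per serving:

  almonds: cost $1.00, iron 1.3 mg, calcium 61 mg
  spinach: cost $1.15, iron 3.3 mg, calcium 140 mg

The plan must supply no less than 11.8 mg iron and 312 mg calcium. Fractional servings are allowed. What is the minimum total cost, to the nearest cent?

almonds only: max(11.8/1.3, 312/61) = 9.077 servings → $9.08.
spinach only: max(11.8/3.3, 312/140) = 3.576 servings → $4.11.
almonds + spinach: intersection lies outside the first quadrant.
Cheapest feasible corner: $4.11.

$4.11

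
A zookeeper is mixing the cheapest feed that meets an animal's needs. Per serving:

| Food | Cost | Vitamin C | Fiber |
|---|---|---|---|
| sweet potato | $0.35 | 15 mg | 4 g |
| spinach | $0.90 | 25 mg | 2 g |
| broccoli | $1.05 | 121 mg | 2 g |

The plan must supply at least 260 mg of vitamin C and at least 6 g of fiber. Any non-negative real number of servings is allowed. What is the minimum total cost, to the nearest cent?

For a min-cost LP with two ≥-constraints, a basic feasible solution has at most two positive variables.
sweet potato only: max(260/15, 6/4) = 17.33 servings → $6.07.
spinach only: max(260/25, 6/2) = 10.4 servings → $9.36.
broccoli only: max(260/121, 6/2) = 3 servings → $3.15.
sweet potato + spinach: the both-tight solution has a negative serving — not a feasible corner.
sweet potato + broccoli with both tight: 0.4537 servings and 2.093 servings → $2.36.
spinach + broccoli with both tight: 1.073 servings and 1.927 servings → $2.99.
The minimum over all feasible corners is $2.36.

$2.36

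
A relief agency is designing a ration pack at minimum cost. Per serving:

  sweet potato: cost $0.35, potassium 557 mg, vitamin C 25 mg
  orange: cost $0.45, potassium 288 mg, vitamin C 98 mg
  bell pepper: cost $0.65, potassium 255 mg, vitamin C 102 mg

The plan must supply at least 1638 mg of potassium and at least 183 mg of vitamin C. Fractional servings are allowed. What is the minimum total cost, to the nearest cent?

$1.38

With two linear requirements the optimum uses one or two foods; enumerate the corners.
sweet potato only: max(1638/557, 183/25) = 7.32 servings → $2.56.
orange only: max(1638/288, 183/98) = 5.688 servings → $2.56.
bell pepper only: max(1638/255, 183/102) = 6.424 servings → $4.18.
sweet potato + orange with both tight: 2.275 servings and 1.287 servings → $1.38.
sweet potato + bell pepper with both tight: 2.387 servings and 1.209 servings → $1.62.
orange + bell pepper: the both-tight solution has a negative serving — not a feasible corner.
So the least-cost plan costs $1.38.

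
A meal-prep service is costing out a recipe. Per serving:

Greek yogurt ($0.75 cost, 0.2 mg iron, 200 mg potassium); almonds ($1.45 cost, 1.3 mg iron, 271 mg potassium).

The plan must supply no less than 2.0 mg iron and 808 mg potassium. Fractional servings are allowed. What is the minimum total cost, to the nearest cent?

Two binding constraints pin down two serving amounts, so the optimal mix uses at most two foods. The candidates are each food alone (scaled to the tighter of iron/potassium) and each pair with both constraints tight.
Greek yogurt only: max(2.0/0.2, 808/200) = 10 servings → $7.50.
almonds only: max(2.0/1.3, 808/271) = 2.982 servings → $4.32.
Greek yogurt + almonds with both tight: 2.47 servings and 1.158 servings → $3.53.
Cheapest feasible corner: $3.53.

$3.53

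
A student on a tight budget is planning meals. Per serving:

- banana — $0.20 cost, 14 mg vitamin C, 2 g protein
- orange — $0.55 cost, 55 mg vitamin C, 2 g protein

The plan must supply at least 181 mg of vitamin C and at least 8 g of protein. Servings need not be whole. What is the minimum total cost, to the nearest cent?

The cheapest plan sits at a corner of the feasible region — with two constraints it uses at most two foods.
banana only: max(181/14, 8/2) = 12.93 servings → $2.59.
orange only: max(181/55, 8/2) = 4 servings → $2.20.
banana + orange with both tight: 0.9512 servings and 3.049 servings → $1.87.
The minimum over all feasible corners is $1.87.

$1.87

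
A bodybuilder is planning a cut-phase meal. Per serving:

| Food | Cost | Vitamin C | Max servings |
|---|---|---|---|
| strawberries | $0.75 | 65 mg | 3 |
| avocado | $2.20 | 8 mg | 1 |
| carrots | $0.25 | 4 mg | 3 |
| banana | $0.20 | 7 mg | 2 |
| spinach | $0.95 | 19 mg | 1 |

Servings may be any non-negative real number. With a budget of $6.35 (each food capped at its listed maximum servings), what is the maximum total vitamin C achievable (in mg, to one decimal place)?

Vitamin C per dollar: strawberries 86.67, banana 35, spinach 20, carrots 16, avocado 3.636.
Take 3 servings of strawberries: spends $2.25, +195.0 mg vitamin C (running total 195.0 mg).
Take 2 servings of banana: spends $0.40, +14.0 mg vitamin C (running total 209.0 mg).
Take 1 serving of spinach: spends $0.95, +19.0 mg vitamin C (running total 228.0 mg).
Take 3 servings of carrots: spends $0.75, +12.0 mg vitamin C (running total 240.0 mg).
Take 0.9091 servings of avocado: spends $2.00, +7.3 mg vitamin C (running total 247.3 mg).
Filling greedily by vitamin C-per-dollar is optimal for one linear limit, giving 247.3 mg.

247.3 mg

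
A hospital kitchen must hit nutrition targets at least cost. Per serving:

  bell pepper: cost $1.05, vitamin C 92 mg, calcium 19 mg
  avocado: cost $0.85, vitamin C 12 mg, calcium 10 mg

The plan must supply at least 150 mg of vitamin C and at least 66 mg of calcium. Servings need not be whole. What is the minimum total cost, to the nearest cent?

$3.65

With two linear requirements the optimum uses one or two foods; enumerate the corners.
bell pepper only: max(150/92, 66/19) = 3.474 servings → $3.65.
avocado only: max(150/12, 66/10) = 12.5 servings → $10.62.
bell pepper + avocado with both tight: 1.023 servings and 4.656 servings → $5.03.
So the least-cost plan costs $3.65.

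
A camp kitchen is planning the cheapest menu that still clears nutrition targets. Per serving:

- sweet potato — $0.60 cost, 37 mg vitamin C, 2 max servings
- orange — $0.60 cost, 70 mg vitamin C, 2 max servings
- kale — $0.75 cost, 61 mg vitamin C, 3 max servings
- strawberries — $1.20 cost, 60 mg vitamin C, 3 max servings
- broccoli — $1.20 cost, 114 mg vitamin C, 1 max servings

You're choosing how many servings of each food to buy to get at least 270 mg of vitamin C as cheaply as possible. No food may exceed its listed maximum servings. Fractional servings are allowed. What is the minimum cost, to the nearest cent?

Cost per mg of vitamin C: orange $0.0086, broccoli $0.0105, kale $0.0123, sweet potato $0.0162, strawberries $0.0200.
Take 2 servings of orange: +140.0 mg vitamin C for $1.20 (total $1.20, still need 130.0 mg).
Take 1 serving of broccoli: +114.0 mg vitamin C for $1.20 (total $2.40, still need 16.0 mg).
Take 0.2623 servings of kale: +16.0 mg vitamin C for $0.20 (total $2.60, still need 0.0 mg).
Filling from the cheapest source first is optimal under one linear minimum: $2.60.

$2.60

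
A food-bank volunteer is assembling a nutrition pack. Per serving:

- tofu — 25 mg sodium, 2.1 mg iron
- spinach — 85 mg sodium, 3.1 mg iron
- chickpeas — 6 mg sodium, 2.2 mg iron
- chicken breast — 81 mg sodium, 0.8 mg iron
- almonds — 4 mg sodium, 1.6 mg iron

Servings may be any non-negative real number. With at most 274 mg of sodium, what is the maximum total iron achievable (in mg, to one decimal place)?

109.6 mg

Iron per mg sodium: almonds 0.4, chickpeas 0.3667, tofu 0.084, spinach 0.03647, chicken breast 0.009877.
With no serving limits, spend the whole sodium allowance on almonds: 274 mg / 4 mg × 1.6 mg = 109.6 mg.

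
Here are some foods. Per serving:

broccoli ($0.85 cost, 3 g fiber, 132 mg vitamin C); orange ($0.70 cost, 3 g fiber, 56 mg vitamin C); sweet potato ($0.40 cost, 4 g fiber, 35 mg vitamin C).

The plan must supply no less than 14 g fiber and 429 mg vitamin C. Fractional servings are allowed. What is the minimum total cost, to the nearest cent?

Compare the cost at each extreme point of the feasible region.
broccoli only: max(14/3, 429/132) = 4.667 servings → $3.97.
orange only: max(14/3, 429/56) = 7.661 servings → $5.36.
sweet potato only: max(14/4, 429/35) = 12.26 servings → $4.90.
broccoli + orange with both tight: 2.206 servings and 2.461 servings → $3.60.
broccoli + sweet potato with both tight: 2.898 servings and 1.326 servings → $2.99.
orange + sweet potato with both targets exact would need a negative amount; discard.
Cheapest feasible corner: $2.99.

$2.99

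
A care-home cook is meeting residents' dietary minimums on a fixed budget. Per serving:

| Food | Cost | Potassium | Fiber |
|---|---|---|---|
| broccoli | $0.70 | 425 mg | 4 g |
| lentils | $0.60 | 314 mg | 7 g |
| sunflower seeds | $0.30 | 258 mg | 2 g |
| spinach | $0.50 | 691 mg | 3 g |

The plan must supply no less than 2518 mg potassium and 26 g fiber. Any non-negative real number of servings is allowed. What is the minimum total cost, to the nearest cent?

$2.82

With two linear requirements the optimum uses one or two foods; enumerate the corners.
broccoli only: max(2518/425, 26/4) = 6.5 servings → $4.55.
lentils only: max(2518/314, 26/7) = 8.019 servings → $4.81.
sunflower seeds only: max(2518/258, 26/2) = 13 servings → $3.90.
spinach only: max(2518/691, 26/3) = 8.667 servings → $4.33.
broccoli + lentils with both tight: 5.504 servings and 0.5689 servings → $4.19.
broccoli + sunflower seeds: intersection lies outside the first quadrant.
broccoli + spinach with both targets exact would need a negative amount; discard.
lentils + sunflower seeds with both tight: 1.419 servings and 8.032 servings → $3.26.
lentils + spinach with both tight: 2.673 servings and 2.429 servings → $2.82.
sunflower seeds + spinach: the both-tight solution has a negative serving — not a feasible corner.
Cheapest feasible corner: $2.82.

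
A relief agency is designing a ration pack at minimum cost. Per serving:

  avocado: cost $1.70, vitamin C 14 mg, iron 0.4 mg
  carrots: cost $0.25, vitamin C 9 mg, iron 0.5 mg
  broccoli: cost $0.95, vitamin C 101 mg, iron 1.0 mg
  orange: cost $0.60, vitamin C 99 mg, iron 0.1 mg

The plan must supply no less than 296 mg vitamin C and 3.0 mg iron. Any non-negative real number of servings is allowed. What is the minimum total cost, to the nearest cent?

avocado only: max(296/14, 3.0/0.4) = 21.14 servings → $35.94.
carrots only: max(296/9, 3.0/0.5) = 32.89 servings → $8.22.
broccoli only: max(296/101, 3.0/1.0) = 3 servings → $2.85.
orange only: max(296/99, 3.0/0.1) = 30 servings → $18.00.
avocado + carrots: the both-tight solution has a negative serving — not a feasible corner.
avocado + broccoli with both tight: 0.2652 servings and 2.894 servings → $3.20.
avocado + orange with both tight: 7 servings and 2 servings → $13.10.
carrots + broccoli with both tight: 0.1687 servings and 2.916 servings → $2.81.
carrots + orange with both tight: 5.502 servings and 2.49 servings → $2.87.
broccoli + orange: intersection lies outside the first quadrant.
So the least-cost plan costs $2.81.

$2.81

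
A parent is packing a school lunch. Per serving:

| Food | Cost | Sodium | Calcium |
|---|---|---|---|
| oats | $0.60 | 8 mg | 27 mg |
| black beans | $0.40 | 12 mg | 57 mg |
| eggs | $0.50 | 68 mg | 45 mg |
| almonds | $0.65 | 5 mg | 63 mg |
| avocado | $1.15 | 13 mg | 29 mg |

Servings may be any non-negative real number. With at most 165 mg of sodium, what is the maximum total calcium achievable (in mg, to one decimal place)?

Calcium per mg sodium: almonds 12.6, black beans 4.75, oats 3.375, avocado 2.231, eggs 0.6618.
With no serving limits, spend the whole sodium allowance on almonds: 165 mg / 5 mg × 63 mg = 2079.0 mg.

2079.0 mg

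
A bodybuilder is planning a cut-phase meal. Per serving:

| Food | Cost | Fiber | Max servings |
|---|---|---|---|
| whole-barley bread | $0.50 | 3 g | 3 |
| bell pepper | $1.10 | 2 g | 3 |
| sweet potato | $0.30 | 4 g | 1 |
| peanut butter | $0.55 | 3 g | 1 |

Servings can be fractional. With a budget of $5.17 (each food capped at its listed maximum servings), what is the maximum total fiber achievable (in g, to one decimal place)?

21.1 g

Fiber per dollar: sweet potato 13.33, whole-barley bread 6, peanut butter 5.455, bell pepper 1.818.
Take 1 serving of sweet potato: spends $0.30, +4.0 g fiber (running total 4.0 g).
Take 3 servings of whole-barley bread: spends $1.50, +9.0 g fiber (running total 13.0 g).
Take 1 serving of peanut butter: spends $0.55, +3.0 g fiber (running total 16.0 g).
Take 2.564 servings of bell pepper: spends $2.82, +5.1 g fiber (running total 21.1 g).
Filling greedily by fiber-per-dollar is optimal for one linear limit, giving 21.1 g.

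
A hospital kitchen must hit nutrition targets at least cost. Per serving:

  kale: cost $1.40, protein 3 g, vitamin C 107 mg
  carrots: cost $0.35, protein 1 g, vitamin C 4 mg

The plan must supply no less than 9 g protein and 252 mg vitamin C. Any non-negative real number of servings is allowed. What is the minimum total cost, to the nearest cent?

kale only: max(9/3, 252/107) = 3 servings → $4.20.
carrots only: max(9/1, 252/4) = 63 servings → $22.05.
kale + carrots with both tight: 2.274 servings and 2.179 servings → $3.95.
Cheapest feasible corner: $3.95.

$3.95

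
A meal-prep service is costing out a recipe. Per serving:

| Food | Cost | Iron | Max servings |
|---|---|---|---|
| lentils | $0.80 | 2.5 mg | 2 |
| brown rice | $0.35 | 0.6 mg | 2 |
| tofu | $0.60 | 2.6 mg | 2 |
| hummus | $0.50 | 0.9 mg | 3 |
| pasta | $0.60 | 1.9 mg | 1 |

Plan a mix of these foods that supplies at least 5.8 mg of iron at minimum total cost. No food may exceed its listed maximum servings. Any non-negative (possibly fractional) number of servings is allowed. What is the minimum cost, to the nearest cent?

$1.39

Cost per mg of iron: tofu $0.2308, pasta $0.3158, lentils $0.3200, hummus $0.5556, brown rice $0.5833.
Take 2 servings of tofu: +5.2 mg iron for $1.20 (total $1.20, still need 0.6 mg).
Take 0.3158 servings of pasta: +0.6 mg iron for $0.19 (total $1.39, still need 0.0 mg).
Greedy by cheapest-per-mg is optimal for a single linear constraint, so the minimum cost is $1.39.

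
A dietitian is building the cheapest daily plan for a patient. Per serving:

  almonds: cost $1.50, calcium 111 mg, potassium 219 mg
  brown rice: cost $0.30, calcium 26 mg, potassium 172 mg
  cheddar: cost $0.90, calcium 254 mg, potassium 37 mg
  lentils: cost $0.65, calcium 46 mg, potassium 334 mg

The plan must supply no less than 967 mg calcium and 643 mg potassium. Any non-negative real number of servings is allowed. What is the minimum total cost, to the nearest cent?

almonds only: max(967/111, 643/219) = 8.712 servings → $13.07.
brown rice only: max(967/26, 643/172) = 37.19 servings → $11.16.
cheddar only: max(967/254, 643/37) = 17.38 servings → $15.64.
lentils only: max(967/46, 643/334) = 21.02 servings → $13.66.
almonds + brown rice with both targets exact would need a negative amount; discard.
almonds + cheddar with both tight: 2.476 servings and 2.725 servings → $6.17.
almonds + lentils: intersection lies outside the first quadrant.
brown rice + cheddar with both tight: 2.985 servings and 3.502 servings → $4.05.
brown rice + lentils: the both-tight solution has a negative serving — not a feasible corner.
cheddar + lentils with both tight: 3.529 servings and 1.534 servings → $4.17.
The minimum over all feasible corners is $4.05.

$4.05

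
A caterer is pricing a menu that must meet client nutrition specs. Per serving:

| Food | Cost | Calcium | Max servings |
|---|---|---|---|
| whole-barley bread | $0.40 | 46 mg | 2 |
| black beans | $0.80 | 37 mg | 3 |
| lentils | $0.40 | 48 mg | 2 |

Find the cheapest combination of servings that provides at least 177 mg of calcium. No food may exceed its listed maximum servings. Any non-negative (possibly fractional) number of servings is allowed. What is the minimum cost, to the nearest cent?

$1.50

Cost per mg of calcium: lentils $0.0083, whole-barley bread $0.0087, black beans $0.0216.
Take 2 servings of lentils: +96.0 mg calcium for $0.80 (total $0.80, still need 81.0 mg).
Take 1.761 servings of whole-barley bread: +81.0 mg calcium for $0.70 (total $1.50, still need 0.0 mg).
Filling from the cheapest source first is optimal under one linear minimum: $1.50.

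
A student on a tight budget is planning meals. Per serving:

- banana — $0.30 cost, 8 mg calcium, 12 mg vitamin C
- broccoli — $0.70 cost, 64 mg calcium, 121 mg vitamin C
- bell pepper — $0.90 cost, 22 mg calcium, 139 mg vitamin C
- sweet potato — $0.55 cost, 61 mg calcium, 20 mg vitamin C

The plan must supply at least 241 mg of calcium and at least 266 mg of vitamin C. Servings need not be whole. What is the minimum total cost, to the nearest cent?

For a min-cost LP with two ≥-constraints, a basic feasible solution has at most two positive variables.
banana only: max(241/8, 266/12) = 30.12 servings → $9.04.
broccoli only: max(241/64, 266/121) = 3.766 servings → $2.64.
bell pepper only: max(241/22, 266/139) = 10.95 servings → $9.86.
sweet potato only: max(241/61, 266/20) = 13.3 servings → $7.32.
banana + broccoli: intersection lies outside the first quadrant.
banana + bell pepper: intersection lies outside the first quadrant.
banana + sweet potato with both tight: 19.94 servings and 1.336 servings → $6.72.
broccoli + bell pepper: intersection lies outside the first quadrant.
broccoli + sweet potato with both tight: 1.87 servings and 1.989 servings → $2.40.
bell pepper + sweet potato with both tight: 1.419 servings and 3.439 servings → $3.17.
So the least-cost plan costs $2.40.

$2.40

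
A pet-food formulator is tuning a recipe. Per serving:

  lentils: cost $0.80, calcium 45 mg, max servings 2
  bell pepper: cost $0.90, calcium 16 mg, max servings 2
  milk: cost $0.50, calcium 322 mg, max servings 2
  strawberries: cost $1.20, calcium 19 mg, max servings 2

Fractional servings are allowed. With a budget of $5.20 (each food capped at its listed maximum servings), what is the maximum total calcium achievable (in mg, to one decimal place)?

778.7 mg

Calcium per dollar: milk 644, lentils 56.25, bell pepper 17.78, strawberries 15.83.
Take 2 servings of milk: spends $1.00, +644.0 mg calcium (running total 644.0 mg).
Take 2 servings of lentils: spends $1.60, +90.0 mg calcium (running total 734.0 mg).
Take 2 servings of bell pepper: spends $1.80, +32.0 mg calcium (running total 766.0 mg).
Take 0.6667 servings of strawberries: spends $0.80, +12.7 mg calcium (running total 778.7 mg).
Greedy by best ratio exhausts the cost allowance optimally: 778.7 mg.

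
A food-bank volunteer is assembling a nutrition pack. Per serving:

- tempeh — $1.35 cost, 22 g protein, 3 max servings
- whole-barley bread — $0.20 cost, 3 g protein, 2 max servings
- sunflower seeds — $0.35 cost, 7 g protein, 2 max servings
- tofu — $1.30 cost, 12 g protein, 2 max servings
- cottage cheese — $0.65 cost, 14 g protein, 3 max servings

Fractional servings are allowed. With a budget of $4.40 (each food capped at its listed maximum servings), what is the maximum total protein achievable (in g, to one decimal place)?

84.5 g

Protein per dollar: cottage cheese 21.54, sunflower seeds 20, tempeh 16.3, whole-barley bread 15, tofu 9.231.
Take 3 servings of cottage cheese: spends $1.95, +42.0 g protein (running total 42.0 g).
Take 2 servings of sunflower seeds: spends $0.70, +14.0 g protein (running total 56.0 g).
Take 1.296 servings of tempeh: spends $1.75, +28.5 g protein (running total 84.5 g).
Filling greedily by protein-per-dollar is optimal for one linear limit, giving 84.5 g.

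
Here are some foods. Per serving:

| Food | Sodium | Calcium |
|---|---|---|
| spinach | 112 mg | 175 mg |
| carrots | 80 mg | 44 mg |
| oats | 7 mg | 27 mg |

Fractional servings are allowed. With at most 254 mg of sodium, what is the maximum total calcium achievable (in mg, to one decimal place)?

Calcium per mg sodium: oats 3.857, spinach 1.562, carrots 0.55.
With no serving limits, spend the whole sodium allowance on oats: 254 mg / 7 mg × 27 mg = 979.7 mg.

979.7 mg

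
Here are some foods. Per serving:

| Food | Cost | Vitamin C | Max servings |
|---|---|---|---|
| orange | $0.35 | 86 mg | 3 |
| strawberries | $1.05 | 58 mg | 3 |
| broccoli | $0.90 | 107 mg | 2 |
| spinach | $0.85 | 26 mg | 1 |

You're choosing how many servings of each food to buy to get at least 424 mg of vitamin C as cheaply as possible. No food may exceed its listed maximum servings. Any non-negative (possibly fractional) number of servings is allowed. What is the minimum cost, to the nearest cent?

Cost per mg of vitamin C: orange $0.0041, broccoli $0.0084, strawberries $0.0181, spinach $0.0327.
Take 3 servings of orange: +258.0 mg vitamin C for $1.05 (total $1.05, still need 166.0 mg).
Take 1.551 servings of broccoli: +166.0 mg vitamin C for $1.40 (total $2.45, still need 0.0 mg).
Greedy by cheapest-per-mg is optimal for a single linear constraint, so the minimum cost is $2.45.

$2.45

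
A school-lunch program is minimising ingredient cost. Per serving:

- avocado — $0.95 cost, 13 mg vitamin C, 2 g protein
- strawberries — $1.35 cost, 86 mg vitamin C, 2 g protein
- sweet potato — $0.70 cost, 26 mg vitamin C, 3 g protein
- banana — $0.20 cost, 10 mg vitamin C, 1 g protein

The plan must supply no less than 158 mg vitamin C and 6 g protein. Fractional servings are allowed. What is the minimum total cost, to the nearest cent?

At the optimum either one food covers both requirements or two foods hit both targets exactly; no other combination can be cheaper.
avocado only: max(158/13, 6/2) = 12.15 servings → $11.55.
strawberries only: max(158/86, 6/2) = 3 servings → $4.05.
sweet potato only: max(158/26, 6/3) = 6.077 servings → $4.25.
banana only: max(158/10, 6/1) = 15.8 servings → $3.16.
avocado + strawberries with both tight: 1.37 servings and 1.63 servings → $3.50.
avocado + sweet potato: intersection lies outside the first quadrant.
avocado + banana: intersection lies outside the first quadrant.
strawberries + sweet potato with both tight: 1.544 servings and 0.9709 servings → $2.76.
strawberries + banana with both tight: 1.485 servings and 3.03 servings → $2.61.
sweet potato + banana: intersection lies outside the first quadrant.
The minimum over all feasible corners is $2.61.

$2.61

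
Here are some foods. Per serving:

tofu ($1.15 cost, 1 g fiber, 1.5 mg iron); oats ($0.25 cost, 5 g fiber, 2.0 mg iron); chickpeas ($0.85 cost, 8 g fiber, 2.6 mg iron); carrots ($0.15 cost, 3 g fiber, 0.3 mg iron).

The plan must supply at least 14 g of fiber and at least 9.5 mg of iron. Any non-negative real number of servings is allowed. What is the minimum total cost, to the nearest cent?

$1.19

tofu only: max(14/1, 9.5/1.5) = 14 servings → $16.10.
oats only: max(14/5, 9.5/2.0) = 4.75 servings → $1.19.
chickpeas only: max(14/8, 9.5/2.6) = 3.654 servings → $3.11.
carrots only: max(14/3, 9.5/0.3) = 31.67 servings → $4.75.
tofu + oats with both tight: 3.545 servings and 2.091 servings → $4.60.
tofu + chickpeas with both tight: 4.213 servings and 1.223 servings → $5.88.
tofu + carrots with both tight: 5.786 servings and 2.738 servings → $7.06.
oats + chickpeas with both targets exact would need a negative amount; discard.
oats + carrots with both targets exact would need a negative amount; discard.
chickpeas + carrots: the both-tight solution has a negative serving — not a feasible corner.
The minimum over all feasible corners is $1.19.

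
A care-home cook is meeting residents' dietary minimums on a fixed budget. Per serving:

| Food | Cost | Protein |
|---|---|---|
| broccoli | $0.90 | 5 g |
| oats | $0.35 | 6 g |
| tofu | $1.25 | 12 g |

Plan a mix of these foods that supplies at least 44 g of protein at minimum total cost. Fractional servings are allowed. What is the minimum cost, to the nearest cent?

Cost per g of protein: oats $0.0583, tofu $0.1042, broccoli $0.1800.
With no serving limits, use only oats: 44 g / 6 g = 7.333 servings × $0.35 = $2.57.

$2.57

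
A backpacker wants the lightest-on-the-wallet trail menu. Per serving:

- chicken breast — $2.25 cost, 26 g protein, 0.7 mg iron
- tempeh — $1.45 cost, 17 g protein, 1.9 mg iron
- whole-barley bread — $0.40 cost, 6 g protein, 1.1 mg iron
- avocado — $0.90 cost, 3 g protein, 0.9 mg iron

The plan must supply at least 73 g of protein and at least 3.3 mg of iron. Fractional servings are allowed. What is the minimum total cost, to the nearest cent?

$4.87

An LP optimum is at a vertex; with two nutrient constraints at most two foods are used. Check each candidate.
chicken breast only: max(73/26, 3.3/0.7) = 4.714 servings → $10.61.
tempeh only: max(73/17, 3.3/1.9) = 4.294 servings → $6.23.
whole-barley bread only: max(73/6, 3.3/1.1) = 12.17 servings → $4.87.
avocado only: max(73/3, 3.3/0.9) = 24.33 servings → $21.90.
chicken breast + tempeh with both tight: 2.203 servings and 0.9253 servings → $6.30.
chicken breast + whole-barley bread with both tight: 2.48 servings and 1.422 servings → $6.15.
chicken breast + avocado with both tight: 2.62 servings and 1.629 servings → $7.36.
tempeh + whole-barley bread: intersection lies outside the first quadrant.
tempeh + avocado: intersection lies outside the first quadrant.
whole-barley bread + avocado: the both-tight solution has a negative serving — not a feasible corner.
The minimum over all feasible corners is $4.87.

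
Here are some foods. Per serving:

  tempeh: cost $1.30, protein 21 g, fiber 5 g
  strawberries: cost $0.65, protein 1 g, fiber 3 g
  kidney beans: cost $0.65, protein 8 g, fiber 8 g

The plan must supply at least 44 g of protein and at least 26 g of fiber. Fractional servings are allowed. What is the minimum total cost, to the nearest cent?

$3.12

This is a tiny linear program; its minimum lies at a vertex of the feasible set. List the vertices and price them.
tempeh only: max(44/21, 26/5) = 5.2 servings → $6.76.
strawberries only: max(44/1, 26/3) = 44 servings → $28.60.
kidney beans only: max(44/8, 26/8) = 5.5 servings → $3.58.
tempeh + strawberries with both tight: 1.828 servings and 5.621 servings → $6.03.
tempeh + kidney beans with both tight: 1.125 servings and 2.547 servings → $3.12.
strawberries + kidney beans with both targets exact would need a negative amount; discard.
So the least-cost plan costs $3.12.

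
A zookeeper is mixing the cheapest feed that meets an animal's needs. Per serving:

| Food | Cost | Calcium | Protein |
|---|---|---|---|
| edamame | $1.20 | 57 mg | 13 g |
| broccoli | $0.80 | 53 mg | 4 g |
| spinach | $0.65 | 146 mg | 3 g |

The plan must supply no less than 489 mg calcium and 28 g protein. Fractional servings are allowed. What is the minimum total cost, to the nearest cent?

With two linear requirements the optimum uses one or two foods; enumerate the corners.
edamame only: max(489/57, 28/13) = 8.579 servings → $10.29.
broccoli only: max(489/53, 28/4) = 9.226 servings → $7.38.
spinach only: max(489/146, 28/3) = 9.333 servings → $6.07.
edamame + broccoli: intersection lies outside the first quadrant.
edamame + spinach with both tight: 1.518 servings and 2.757 servings → $3.61.
broccoli + spinach with both tight: 6.167 servings and 1.111 servings → $5.66.
Cheapest feasible corner: $3.61.

$3.61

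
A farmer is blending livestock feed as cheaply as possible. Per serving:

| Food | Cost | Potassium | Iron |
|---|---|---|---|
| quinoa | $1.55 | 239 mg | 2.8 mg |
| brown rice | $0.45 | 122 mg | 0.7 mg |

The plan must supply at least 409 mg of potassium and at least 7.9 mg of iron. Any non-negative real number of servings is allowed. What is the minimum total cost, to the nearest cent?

Two binding constraints pin down two serving amounts, so the optimal mix uses at most two foods. The candidates are each food alone (scaled to the tighter of potassium/iron) and each pair with both constraints tight.
quinoa only: max(409/239, 7.9/2.8) = 2.821 servings → $4.37.
brown rice only: max(409/122, 7.9/0.7) = 11.29 servings → $5.08.
quinoa + brown rice: the both-tight solution has a negative serving — not a feasible corner.
Cheapest feasible corner: $4.37.

$4.37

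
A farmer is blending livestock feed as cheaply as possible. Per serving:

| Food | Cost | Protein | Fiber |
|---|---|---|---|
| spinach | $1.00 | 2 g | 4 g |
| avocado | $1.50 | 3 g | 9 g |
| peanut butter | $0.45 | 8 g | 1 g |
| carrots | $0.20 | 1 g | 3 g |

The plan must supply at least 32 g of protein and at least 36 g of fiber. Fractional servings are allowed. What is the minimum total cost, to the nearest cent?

spinach only: max(32/2, 36/4) = 16 servings → $16.00.
avocado only: max(32/3, 36/9) = 10.67 servings → $16.00.
peanut butter only: max(32/8, 36/1) = 36 servings → $16.20.
carrots only: max(32/1, 36/3) = 32 servings → $6.40.
spinach + avocado: intersection lies outside the first quadrant.
spinach + peanut butter with both tight: 8.533 servings and 1.867 servings → $9.37.
spinach + carrots: intersection lies outside the first quadrant.
avocado + peanut butter with both tight: 3.71 servings and 2.609 servings → $6.74.
avocado + carrots (both tight): parallel constraints — no distinct corner.
peanut butter + carrots with both tight: 2.609 servings and 11.13 servings → $3.40.
Cheapest feasible corner: $3.40.

$3.40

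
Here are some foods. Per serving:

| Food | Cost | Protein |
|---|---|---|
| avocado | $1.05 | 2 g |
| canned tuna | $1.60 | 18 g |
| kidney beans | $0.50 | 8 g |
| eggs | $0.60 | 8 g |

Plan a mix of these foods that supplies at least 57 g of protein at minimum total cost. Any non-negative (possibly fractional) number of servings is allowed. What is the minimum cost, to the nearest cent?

Cost per g of protein: kidney beans $0.0625, eggs $0.0750, canned tuna $0.0889, avocado $0.5250.
With no serving limits, use only kidney beans: 57 g / 8 g = 7.125 servings × $0.50 = $3.56.

$3.56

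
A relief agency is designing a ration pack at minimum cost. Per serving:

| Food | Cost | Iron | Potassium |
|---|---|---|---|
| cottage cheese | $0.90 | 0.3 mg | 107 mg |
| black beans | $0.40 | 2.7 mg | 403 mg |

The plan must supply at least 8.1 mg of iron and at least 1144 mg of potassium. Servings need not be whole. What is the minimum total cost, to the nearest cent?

Minimising a linear cost over {iron ≥ 8.1, potassium ≥ 1144, servings ≥ 0} — the optimum is at a vertex, using one or two foods.
cottage cheese only: max(8.1/0.3, 1144/107) = 27 servings → $24.30.
black beans only: max(8.1/2.7, 1144/403) = 3 servings → $1.20.
cottage cheese + black beans with both targets exact would need a negative amount; discard.
The minimum over all feasible corners is $1.20.

$1.20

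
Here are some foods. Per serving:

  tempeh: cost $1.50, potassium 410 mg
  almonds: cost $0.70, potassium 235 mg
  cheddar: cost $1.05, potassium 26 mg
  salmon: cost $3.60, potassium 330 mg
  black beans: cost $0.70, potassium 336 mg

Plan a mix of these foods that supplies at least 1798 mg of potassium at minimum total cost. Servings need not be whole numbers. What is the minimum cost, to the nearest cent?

Cost per mg of potassium: black beans $0.0021, almonds $0.0030, tempeh $0.0037, salmon $0.0109, cheddar $0.0404.
With no serving limits, use only black beans: 1798 mg / 336 mg = 5.351 servings × $0.70 = $3.75.

$3.75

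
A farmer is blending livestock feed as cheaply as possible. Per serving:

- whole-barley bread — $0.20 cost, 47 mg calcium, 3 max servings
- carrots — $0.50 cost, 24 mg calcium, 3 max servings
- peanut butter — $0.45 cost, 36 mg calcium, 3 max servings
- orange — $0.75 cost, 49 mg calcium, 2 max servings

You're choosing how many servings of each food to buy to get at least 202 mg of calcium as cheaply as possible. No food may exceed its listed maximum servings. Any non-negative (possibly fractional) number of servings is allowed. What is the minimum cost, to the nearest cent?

$1.36

Cost per mg of calcium: whole-barley bread $0.0043, peanut butter $0.0125, orange $0.0153, carrots $0.0208.
Take 3 servings of whole-barley bread: +141.0 mg calcium for $0.60 (total $0.60, still need 61.0 mg).
Take 1.694 servings of peanut butter: +61.0 mg calcium for $0.76 (total $1.36, still need 0.0 mg).
Filling from the cheapest source first is optimal under one linear minimum: $1.36.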